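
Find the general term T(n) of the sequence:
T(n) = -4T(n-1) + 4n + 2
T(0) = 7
First-order linear with linear forcing.
Homogeneous solution: T_h(n) = A·(-4)^n.
Try particular T_p(n) = pn + q. Substituting:
  pn + q = -4(p(n-1) + q) + 4n + 2.
Matching the n-coefficient: p = -4p + 4 ⇒ p = \frac{4}{5}.
Matching constants: q = 4p - 4q + 2 ⇒ q = \frac{26}{25}.
General: T(n) = A·(-4)^n + \frac{4 n}{5} + \frac{26}{25}.
Apply T(0) = 7: A + \frac{26}{25} = 7 ⇒ A = \frac{149}{25}.
So T(n) = \frac{149 \left(-4\right)^{n}}{25} + \frac{4 n}{5} + \frac{26}{25}.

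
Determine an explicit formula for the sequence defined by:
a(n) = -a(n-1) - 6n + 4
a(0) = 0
First-order linear with linear forcing.
Homogeneous solution: a_h(n) = A·(-1)^n.
Try particular a_p(n) = pn + q. Substituting:
  pn + q = -(p(n-1) + q) - 6n + 4.
Matching the n-coefficient: p = -p - 6 ⇒ p = -3.
Matching constants: q = p - q + 4 ⇒ q = \frac{1}{2}.
General: a(n) = A·(-1)^n - 3 n + \frac{1}{2}.
Apply a(0) = 0: A + \frac{1}{2} = 0 ⇒ A = - \frac{1}{2}.
So a(n) = - \frac{\left(-1\right)^{n}}{2} - 3 n + \frac{1}{2}.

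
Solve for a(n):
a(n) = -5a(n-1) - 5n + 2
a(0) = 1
First-order linear with linear forcing.
Homogeneous solution: a_h(n) = A·(-5)^n.
Try particular a_p(n) = pn + q. Substituting:
  pn + q = -5(p(n-1) + q) - 5n + 2.
Matching the n-coefficient: p = -5p - 5 ⇒ p = - \frac{5}{6}.
Matching constants: q = 5p - 5q + 2 ⇒ q = - \frac{13}{36}.
General: a(n) = A·(-5)^n - \frac{5 n}{6} - \frac{13}{36}.
Apply a(0) = 1: A - \frac{13}{36} = 1 ⇒ A = \frac{49}{36}.
So a(n) = \frac{49 \left(-5\right)^{n}}{36} - \frac{5 n}{6} - \frac{13}{36}.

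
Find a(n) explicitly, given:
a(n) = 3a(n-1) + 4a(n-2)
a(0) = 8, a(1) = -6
Characteristic equation: x² - 3x - 4 = 0, which factors as (x - (4))(x - (-1)) = 0.
Roots r₁ = 4, r₂ = -1 (distinct).
General solution: a(n) = A·(4)^n + B·(-1)^n.
From a(0) = 8: A + B = 8.
From a(1) = -6: 4A - B = -6.
Solving: A = \frac{2}{5}, B = \frac{38}{5}.
So a(n) = \frac{38 \left(-1\right)^{n}}{5} + \frac{2 \cdot 4^{n}}{5}.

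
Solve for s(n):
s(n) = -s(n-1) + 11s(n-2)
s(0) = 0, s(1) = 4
Characteristic equation: x² + x - 11 = 0.
Discriminant Δ = (-1)² + 4·(11) = 45.
Roots r₁,₂ = (-1 ± √45)/2, so r₁ = - \frac{1}{2} + \frac{3 \sqrt{5}}{2}, r₂ = - \frac{3 \sqrt{5}}{2} - \frac{1}{2}.
General solution: s(n) = A·r₁^n + B·r₂^n.
From the initial conditions, A + B = 0 and r₁A + r₂B = 4.
Since r₁ - r₂ = √45: A = (4 - (0)r₂)/√45 = \frac{4 \sqrt{5}}{15}, and B = 0 - A = - \frac{4 \sqrt{5}}{15}.
So s(n) = \left(\frac{4 \sqrt{5}}{15}\right)\left(- \frac{1}{2} + \frac{3 \sqrt{5}}{2}\right)^n + \left(- \frac{4 \sqrt{5}}{15}\right)\left(- \frac{3 \sqrt{5}}{2} - \frac{1}{2}\right)^n.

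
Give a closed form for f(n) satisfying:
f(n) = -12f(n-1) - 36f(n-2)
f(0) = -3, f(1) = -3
Characteristic equation: x² + 12x + 36 = 0, which is (x - (-6))².
Repeated root r = -6.
General solution: f(n) = (A + Bn)·(-6)^n.
From f(0) = -3: A = -3.
From f(1) = -3: (A + B)·(-6) = -3 ⇒ B = \frac{7}{2}.
So f(n) = \left(\frac{7 n}{2} - 3\right) \cdot (-6)^n.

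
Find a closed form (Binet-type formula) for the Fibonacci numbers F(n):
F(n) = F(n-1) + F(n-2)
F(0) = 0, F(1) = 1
This is the Fibonacci sequence.
Characteristic equation: x² - x - 1 = 0; roots r₁ = \frac{1}{2} + \frac{\sqrt{5}}{2}, r₂ = \frac{1}{2} - \frac{\sqrt{5}}{2}.
General: F(n) = A·r₁^n + B·r₂^n. Solving with F(0)=0, F(1)=1 gives A = \frac{\sqrt{5}}{5}, B = - \frac{\sqrt{5}}{5}.
So F(n) = \frac{2^{- n} \sqrt{5} \left(- \left(1 - \sqrt{5}\right)^{n} + \left(1 + \sqrt{5}\right)^{n}\right)}{5}.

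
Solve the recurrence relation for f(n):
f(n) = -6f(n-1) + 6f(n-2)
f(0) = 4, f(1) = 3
Characteristic equation: x² + 6x - 6 = 0.
Discriminant Δ = (-6)² + 4·(6) = 60.
Roots r₁,₂ = (-6 ± √60)/2, so r₁ = -3 + \sqrt{15}, r₂ = - \sqrt{15} - 3.
General solution: f(n) = A·r₁^n + B·r₂^n.
From the initial conditions, A + B = 4 and r₁A + r₂B = 3.
Since r₁ - r₂ = √60: A = (3 - (4)r₂)/√60 = \frac{\sqrt{15}}{2} + 2, and B = 4 - A = 2 - \frac{\sqrt{15}}{2}.
So f(n) = \left(\frac{\sqrt{15}}{2} + 2\right)\left(-3 + \sqrt{15}\right)^n + \left(2 - \frac{\sqrt{15}}{2}\right)\left(- \sqrt{15} - 3\right)^n.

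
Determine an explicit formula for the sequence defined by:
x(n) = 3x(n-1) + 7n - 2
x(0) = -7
First-order linear with linear forcing.
Homogeneous solution: x_h(n) = A·(3)^n.
Try particular x_p(n) = pn + q. Substituting:
  pn + q = 3(p(n-1) + q) + 7n - 2.
Matching the n-coefficient: p = 3p + 7 ⇒ p = - \frac{7}{2}.
Matching constants: q = -3p + 3q - 2 ⇒ q = - \frac{17}{4}.
General: x(n) = A·(3)^n - \frac{7 n}{2} - \frac{17}{4}.
Apply x(0) = -7: A - \frac{17}{4} = -7 ⇒ A = - \frac{11}{4}.
So x(n) = - \frac{11 \cdot 3^{n}}{4} - \frac{7 n}{2} - \frac{17}{4}.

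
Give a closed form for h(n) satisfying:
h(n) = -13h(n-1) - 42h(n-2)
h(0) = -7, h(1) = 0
Characteristic equation: x² + 13x + 42 = 0, which factors as (x - (-7))(x - (-6)) = 0.
Roots r₁ = -7, r₂ = -6 (distinct).
General solution: h(n) = A·(-7)^n + B·(-6)^n.
From h(0) = -7: A + B = -7.
From h(1) = 0: -7A - 6B = 0.
Solving: A = 42, B = -49.
So h(n) = - 49 \left(-6\right)^{n} + 42 \left(-7\right)^{n}.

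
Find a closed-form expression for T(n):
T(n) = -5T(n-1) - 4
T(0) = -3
First-order linear non-homogeneous.
Homogeneous solution: T_h(n) = A·(-5)^n.
Try constant particular solution T_p = K: K = -5K - 4 ⇒ K = - \frac{2}{3}.
General: T(n) = A·(-5)^n - \frac{2}{3}.
Apply T(0) = -3: A - \frac{2}{3} = -3 ⇒ A = - \frac{7}{3}.
So T(n) = - \frac{7 \left(-5\right)^{n}}{3} - \frac{2}{3}.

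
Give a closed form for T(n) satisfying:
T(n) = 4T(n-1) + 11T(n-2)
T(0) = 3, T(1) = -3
Characteristic equation: x² - 4x - 11 = 0.
Discriminant Δ = (4)² + 4·(11) = 60.
Roots r₁,₂ = (4 ± √60)/2, so r₁ = 2 + \sqrt{15}, r₂ = 2 - \sqrt{15}.
General solution: T(n) = A·r₁^n + B·r₂^n.
From the initial conditions, A + B = 3 and r₁A + r₂B = -3.
Since r₁ - r₂ = √60: A = (-3 - (3)r₂)/√60 = \frac{3}{2} - \frac{3 \sqrt{15}}{10}, and B = 3 - A = \frac{3 \sqrt{15}}{10} + \frac{3}{2}.
So T(n) = \left(\frac{3}{2} - \frac{3 \sqrt{15}}{10}\right)\left(2 + \sqrt{15}\right)^n + \left(\frac{3 \sqrt{15}}{10} + \frac{3}{2}\right)\left(2 - \sqrt{15}\right)^n.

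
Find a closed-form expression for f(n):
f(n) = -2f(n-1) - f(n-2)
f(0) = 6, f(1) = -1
Characteristic equation: x² + 2x + 1 = 0, which is (x - (-1))².
Repeated root r = -1.
General solution: f(n) = (A + Bn)·(-1)^n.
From f(0) = 6: A = 6.
From f(1) = -1: (A + B)·(-1) = -1 ⇒ B = -5.
So f(n) = \left(6 - 5 n\right) \cdot (-1)^n.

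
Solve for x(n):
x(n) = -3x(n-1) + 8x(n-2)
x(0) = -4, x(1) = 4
Characteristic equation: x² + 3x - 8 = 0.
Discriminant Δ = (-3)² + 4·(8) = 41.
Roots r₁,₂ = (-3 ± √41)/2, so r₁ = - \frac{3}{2} + \frac{\sqrt{41}}{2}, r₂ = - \frac{\sqrt{41}}{2} - \frac{3}{2}.
General solution: x(n) = A·r₁^n + B·r₂^n.
From the initial conditions, A + B = -4 and r₁A + r₂B = 4.
Since r₁ - r₂ = √41: A = (4 - (-4)r₂)/√41 = -2 - \frac{2 \sqrt{41}}{41}, and B = -4 - A = -2 + \frac{2 \sqrt{41}}{41}.
So x(n) = \left(-2 - \frac{2 \sqrt{41}}{41}\right)\left(- \frac{3}{2} + \frac{\sqrt{41}}{2}\right)^n + \left(-2 + \frac{2 \sqrt{41}}{41}\right)\left(- \frac{\sqrt{41}}{2} - \frac{3}{2}\right)^n.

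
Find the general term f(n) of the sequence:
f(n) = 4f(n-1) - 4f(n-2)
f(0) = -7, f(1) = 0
Characteristic equation: x² - 4x + 4 = 0, which is (x - (2))².
Repeated root r = 2.
General solution: f(n) = (A + Bn)·(2)^n.
From f(0) = -7: A = -7.
From f(1) = 0: (A + B)·(2) = 0 ⇒ B = 7.
So f(n) = \left(7 n - 7\right) \cdot (2)^n.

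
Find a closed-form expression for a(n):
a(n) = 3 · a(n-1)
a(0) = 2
Pure geometric recurrence with ratio 3.
By induction a(n) = a(0) · (3)^n = 2 \cdot 3^{n}.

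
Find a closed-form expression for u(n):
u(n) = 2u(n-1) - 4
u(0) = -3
First-order linear non-homogeneous.
Homogeneous solution: u_h(n) = A·(2)^n.
Try constant particular solution u_p = K: K = 2K - 4 ⇒ K = 4.
General: u(n) = A·(2)^n + 4.
Apply u(0) = -3: A + 4 = -3 ⇒ A = -7.
So u(n) = 4 - 7 \cdot 2^{n}.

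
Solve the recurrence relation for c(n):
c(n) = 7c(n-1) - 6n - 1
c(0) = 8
First-order linear with linear forcing.
Homogeneous solution: c_h(n) = A·(7)^n.
Try particular c_p(n) = pn + q. Substituting:
  pn + q = 7(p(n-1) + q) - 6n - 1.
Matching the n-coefficient: p = 7p - 6 ⇒ p = 1.
Matching constants: q = -7p + 7q - 1 ⇒ q = \frac{4}{3}.
General: c(n) = A·(7)^n + n + \frac{4}{3}.
Apply c(0) = 8: A + \frac{4}{3} = 8 ⇒ A = \frac{20}{3}.
So c(n) = \frac{20 \cdot 7^{n}}{3} + n + \frac{4}{3}.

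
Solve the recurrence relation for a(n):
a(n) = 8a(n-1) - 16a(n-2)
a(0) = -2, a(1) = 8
Characteristic equation: x² - 8x + 16 = 0, which is (x - (4))².
Repeated root r = 4.
General solution: a(n) = (A + Bn)·(4)^n.
From a(0) = -2: A = -2.
From a(1) = 8: (A + B)·(4) = 8 ⇒ B = 4.
So a(n) = \left(4 n - 2\right) \cdot (4)^n.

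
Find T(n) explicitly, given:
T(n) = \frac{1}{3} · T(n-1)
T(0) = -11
Pure geometric recurrence with ratio \frac{1}{3}.
By induction T(n) = T(0) · (\frac{1}{3})^n = - 11 \cdot 3^{- n}.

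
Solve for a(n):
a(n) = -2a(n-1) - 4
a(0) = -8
First-order linear non-homogeneous.
Homogeneous solution: a_h(n) = A·(-2)^n.
Try constant particular solution a_p = K: K = -2K - 4 ⇒ K = - \frac{4}{3}.
General: a(n) = A·(-2)^n - \frac{4}{3}.
Apply a(0) = -8: A - \frac{4}{3} = -8 ⇒ A = - \frac{20}{3}.
So a(n) = - \frac{20 \left(-2\right)^{n}}{3} - \frac{4}{3}.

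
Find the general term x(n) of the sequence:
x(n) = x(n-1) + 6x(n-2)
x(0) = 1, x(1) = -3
Characteristic equation: x² - x - 6 = 0, which factors as (x - (-2))(x - (3)) = 0.
Roots r₁ = -2, r₂ = 3 (distinct).
General solution: x(n) = A·(-2)^n + B·(3)^n.
From x(0) = 1: A + B = 1.
From x(1) = -3: -2A + 3B = -3.
Solving: A = \frac{6}{5}, B = - \frac{1}{5}.
So x(n) = \frac{6 \left(-2\right)^{n}}{5} - \frac{3^{n}}{5}.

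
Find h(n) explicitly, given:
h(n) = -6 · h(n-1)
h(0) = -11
Pure geometric recurrence with ratio -6.
By induction h(n) = h(0) · (-6)^n = - 11 \left(-6\right)^{n}.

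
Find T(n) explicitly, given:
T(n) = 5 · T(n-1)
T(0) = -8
Pure geometric recurrence with ratio 5.
By induction T(n) = T(0) · (5)^n = - 8 \cdot 5^{n}.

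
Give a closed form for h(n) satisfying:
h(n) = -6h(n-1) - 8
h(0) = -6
First-order linear non-homogeneous.
Homogeneous solution: h_h(n) = A·(-6)^n.
Try constant particular solution h_p = K: K = -6K - 8 ⇒ K = - \frac{8}{7}.
General: h(n) = A·(-6)^n - \frac{8}{7}.
Apply h(0) = -6: A - \frac{8}{7} = -6 ⇒ A = - \frac{34}{7}.
So h(n) = - \frac{34 \left(-6\right)^{n}}{7} - \frac{8}{7}.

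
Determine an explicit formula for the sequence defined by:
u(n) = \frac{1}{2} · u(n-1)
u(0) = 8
Pure geometric recurrence with ratio \frac{1}{2}.
By induction u(n) = u(0) · (\frac{1}{2})^n = 8 \cdot 2^{- n}.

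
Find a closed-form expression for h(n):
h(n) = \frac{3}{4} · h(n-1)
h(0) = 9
Pure geometric recurrence with ratio \frac{3}{4}.
By induction h(n) = h(0) · (\frac{3}{4})^n = 9 \left(\frac{3}{4}\right)^{n}.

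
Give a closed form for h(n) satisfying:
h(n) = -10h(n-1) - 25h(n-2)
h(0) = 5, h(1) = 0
Characteristic equation: x² + 10x + 25 = 0, which is (x - (-5))².
Repeated root r = -5.
General solution: h(n) = (A + Bn)·(-5)^n.
From h(0) = 5: A = 5.
From h(1) = 0: (A + B)·(-5) = 0 ⇒ B = -5.
So h(n) = \left(5 - 5 n\right) \cdot (-5)^n.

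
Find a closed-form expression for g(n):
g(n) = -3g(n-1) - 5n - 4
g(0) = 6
First-order linear with linear forcing.
Homogeneous solution: g_h(n) = A·(-3)^n.
Try particular g_p(n) = pn + q. Substituting:
  pn + q = -3(p(n-1) + q) - 5n - 4.
Matching the n-coefficient: p = -3p - 5 ⇒ p = - \frac{5}{4}.
Matching constants: q = 3p - 3q - 4 ⇒ q = - \frac{31}{16}.
General: g(n) = A·(-3)^n - \frac{5 n}{4} - \frac{31}{16}.
Apply g(0) = 6: A - \frac{31}{16} = 6 ⇒ A = \frac{127}{16}.
So g(n) = \frac{127 \left(-3\right)^{n}}{16} - \frac{5 n}{4} - \frac{31}{16}.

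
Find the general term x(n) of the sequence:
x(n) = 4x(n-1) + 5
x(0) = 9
First-order linear non-homogeneous.
Homogeneous solution: x_h(n) = A·(4)^n.
Try constant particular solution x_p = K: K = 4K + 5 ⇒ K = - \frac{5}{3}.
General: x(n) = A·(4)^n - \frac{5}{3}.
Apply x(0) = 9: A - \frac{5}{3} = 9 ⇒ A = \frac{32}{3}.
So x(n) = \frac{32 \cdot 4^{n}}{3} - \frac{5}{3}.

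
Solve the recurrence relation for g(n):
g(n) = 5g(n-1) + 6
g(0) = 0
First-order linear non-homogeneous.
Homogeneous solution: g_h(n) = A·(5)^n.
Try constant particular solution g_p = K: K = 5K + 6 ⇒ K = - \frac{3}{2}.
General: g(n) = A·(5)^n - \frac{3}{2}.
Apply g(0) = 0: A - \frac{3}{2} = 0 ⇒ A = \frac{3}{2}.
So g(n) = \frac{3 \cdot 5^{n}}{2} - \frac{3}{2}.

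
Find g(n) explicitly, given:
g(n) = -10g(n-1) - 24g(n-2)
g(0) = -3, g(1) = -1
Characteristic equation: x² + 10x + 24 = 0, which factors as (x - (-6))(x - (-4)) = 0.
Roots r₁ = -6, r₂ = -4 (distinct).
General solution: g(n) = A·(-6)^n + B·(-4)^n.
From g(0) = -3: A + B = -3.
From g(1) = -1: -6A - 4B = -1.
Solving: A = \frac{13}{2}, B = - \frac{19}{2}.
So g(n) = - \frac{19 \left(-4\right)^{n}}{2} + \frac{13 \left(-6\right)^{n}}{2}.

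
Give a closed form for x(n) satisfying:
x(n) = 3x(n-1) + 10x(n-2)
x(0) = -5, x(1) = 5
Characteristic equation: x² - 3x - 10 = 0, which factors as (x - (5))(x - (-2)) = 0.
Roots r₁ = 5, r₂ = -2 (distinct).
General solution: x(n) = A·(5)^n + B·(-2)^n.
From x(0) = -5: A + B = -5.
From x(1) = 5: 5A - 2B = 5.
Solving: A = - \frac{5}{7}, B = - \frac{30}{7}.
So x(n) = - \frac{30 \left(-2\right)^{n}}{7} - \frac{5 \cdot 5^{n}}{7}.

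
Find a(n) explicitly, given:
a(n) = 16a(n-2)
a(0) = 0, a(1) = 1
Characteristic equation: x² - 16 = 0, which factors as (x - (4))(x - (-4)) = 0.
Roots r₁ = 4, r₂ = -4 (distinct).
General solution: a(n) = A·(4)^n + B·(-4)^n.
From a(0) = 0: A + B = 0.
From a(1) = 1: 4A - 4B = 1.
Solving: A = \frac{1}{8}, B = - \frac{1}{8}.
So a(n) = - \frac{\left(-4\right)^{n}}{8} + \frac{4^{n}}{8}.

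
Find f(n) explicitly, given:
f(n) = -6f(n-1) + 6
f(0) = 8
First-order linear non-homogeneous.
Homogeneous solution: f_h(n) = A·(-6)^n.
Try constant particular solution f_p = K: K = -6K + 6 ⇒ K = \frac{6}{7}.
General: f(n) = A·(-6)^n + \frac{6}{7}.
Apply f(0) = 8: A + \frac{6}{7} = 8 ⇒ A = \frac{50}{7}.
So f(n) = \frac{50 \left(-6\right)^{n}}{7} + \frac{6}{7}.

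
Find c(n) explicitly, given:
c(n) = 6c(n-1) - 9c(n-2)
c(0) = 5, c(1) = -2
Characteristic equation: x² - 6x + 9 = 0, which is (x - (3))².
Repeated root r = 3.
General solution: c(n) = (A + Bn)·(3)^n.
From c(0) = 5: A = 5.
From c(1) = -2: (A + B)·(3) = -2 ⇒ B = - \frac{17}{3}.
So c(n) = \left(5 - \frac{17 n}{3}\right) \cdot (3)^n.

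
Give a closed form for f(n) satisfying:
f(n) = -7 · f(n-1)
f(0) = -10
Pure geometric recurrence with ratio -7.
By induction f(n) = f(0) · (-7)^n = - 10 \left(-7\right)^{n}.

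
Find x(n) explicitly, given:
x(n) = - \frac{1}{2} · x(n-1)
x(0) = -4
Pure geometric recurrence with ratio - \frac{1}{2}.
By induction x(n) = x(0) · (- \frac{1}{2})^n = - 4 \left(- \frac{1}{2}\right)^{n}.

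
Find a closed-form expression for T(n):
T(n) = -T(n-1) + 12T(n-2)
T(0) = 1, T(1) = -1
Characteristic equation: x² + x - 12 = 0, which factors as (x - (-4))(x - (3)) = 0.
Roots r₁ = -4, r₂ = 3 (distinct).
General solution: T(n) = A·(-4)^n + B·(3)^n.
From T(0) = 1: A + B = 1.
From T(1) = -1: -4A + 3B = -1.
Solving: A = \frac{4}{7}, B = \frac{3}{7}.
So T(n) = \frac{4 \left(-4\right)^{n}}{7} + \frac{3 \cdot 3^{n}}{7}.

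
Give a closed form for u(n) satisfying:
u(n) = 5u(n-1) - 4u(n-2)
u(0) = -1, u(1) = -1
Characteristic equation: x² - 5x + 4 = 0, which factors as (x - (1))(x - (4)) = 0.
Roots r₁ = 1, r₂ = 4 (distinct).
General solution: u(n) = A·(1)^n + B·(4)^n.
From u(0) = -1: A + B = -1.
From u(1) = -1: A + 4B = -1.
Solving: A = -1, B = 0.
So u(n) = -1.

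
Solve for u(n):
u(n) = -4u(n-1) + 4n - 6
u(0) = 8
First-order linear with linear forcing.
Homogeneous solution: u_h(n) = A·(-4)^n.
Try particular u_p(n) = pn + q. Substituting:
  pn + q = -4(p(n-1) + q) + 4n - 6.
Matching the n-coefficient: p = -4p + 4 ⇒ p = \frac{4}{5}.
Matching constants: q = 4p - 4q - 6 ⇒ q = - \frac{14}{25}.
General: u(n) = A·(-4)^n + \frac{4 n}{5} - \frac{14}{25}.
Apply u(0) = 8: A - \frac{14}{25} = 8 ⇒ A = \frac{214}{25}.
So u(n) = \frac{214 \left(-4\right)^{n}}{25} + \frac{4 n}{5} - \frac{14}{25}.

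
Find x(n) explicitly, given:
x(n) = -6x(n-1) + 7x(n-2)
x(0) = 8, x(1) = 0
Characteristic equation: x² + 6x - 7 = 0, which factors as (x - (1))(x - (-7)) = 0.
Roots r₁ = 1, r₂ = -7 (distinct).
General solution: x(n) = A·(1)^n + B·(-7)^n.
From x(0) = 8: A + B = 8.
From x(1) = 0: A - 7B = 0.
Solving: A = 7, B = 1.
So x(n) = \left(-7\right)^{n} + 7.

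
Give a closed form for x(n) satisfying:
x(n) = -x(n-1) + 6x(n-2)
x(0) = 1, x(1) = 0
Characteristic equation: x² + x - 6 = 0, which factors as (x - (2))(x - (-3)) = 0.
Roots r₁ = 2, r₂ = -3 (distinct).
General solution: x(n) = A·(2)^n + B·(-3)^n.
From x(0) = 1: A + B = 1.
From x(1) = 0: 2A - 3B = 0.
Solving: A = \frac{3}{5}, B = \frac{2}{5}.
So x(n) = \frac{2 \left(-3\right)^{n}}{5} + \frac{3 \cdot 2^{n}}{5}.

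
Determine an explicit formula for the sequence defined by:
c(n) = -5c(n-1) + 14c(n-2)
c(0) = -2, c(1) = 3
Characteristic equation: x² + 5x - 14 = 0, which factors as (x - (-7))(x - (2)) = 0.
Roots r₁ = -7, r₂ = 2 (distinct).
General solution: c(n) = A·(-7)^n + B·(2)^n.
From c(0) = -2: A + B = -2.
From c(1) = 3: -7A + 2B = 3.
Solving: A = - \frac{7}{9}, B = - \frac{11}{9}.
So c(n) = - \frac{7 \left(-7\right)^{n}}{9} - \frac{11 \cdot 2^{n}}{9}.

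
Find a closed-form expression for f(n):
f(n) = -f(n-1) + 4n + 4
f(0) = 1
First-order linear with linear forcing.
Homogeneous solution: f_h(n) = A·(-1)^n.
Try particular f_p(n) = pn + q. Substituting:
  pn + q = -(p(n-1) + q) + 4n + 4.
Matching the n-coefficient: p = -p + 4 ⇒ p = 2.
Matching constants: q = p - q + 4 ⇒ q = 3.
General: f(n) = A·(-1)^n + 2 n + 3.
Apply f(0) = 1: A + 3 = 1 ⇒ A = -2.
So f(n) = - 2 \left(-1\right)^{n} + 2 n + 3.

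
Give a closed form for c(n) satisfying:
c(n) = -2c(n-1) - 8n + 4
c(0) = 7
First-order linear with linear forcing.
Homogeneous solution: c_h(n) = A·(-2)^n.
Try particular c_p(n) = pn + q. Substituting:
  pn + q = -2(p(n-1) + q) - 8n + 4.
Matching the n-coefficient: p = -2p - 8 ⇒ p = - \frac{8}{3}.
Matching constants: q = 2p - 2q + 4 ⇒ q = - \frac{4}{9}.
General: c(n) = A·(-2)^n - \frac{8 n}{3} - \frac{4}{9}.
Apply c(0) = 7: A - \frac{4}{9} = 7 ⇒ A = \frac{67}{9}.
So c(n) = \frac{67 \left(-2\right)^{n}}{9} - \frac{8 n}{3} - \frac{4}{9}.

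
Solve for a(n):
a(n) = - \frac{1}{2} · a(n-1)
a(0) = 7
Pure geometric recurrence with ratio - \frac{1}{2}.
By induction a(n) = a(0) · (- \frac{1}{2})^n = 7 \left(- \frac{1}{2}\right)^{n}.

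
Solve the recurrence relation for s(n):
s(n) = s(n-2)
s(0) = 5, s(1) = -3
Characteristic equation: x² - 1 = 0, which factors as (x - (-1))(x - (1)) = 0.
Roots r₁ = -1, r₂ = 1 (distinct).
General solution: s(n) = A·(-1)^n + B·(1)^n.
From s(0) = 5: A + B = 5.
From s(1) = -3: -A + B = -3.
Solving: A = 4, B = 1.
So s(n) = 4 \left(-1\right)^{n} + 1.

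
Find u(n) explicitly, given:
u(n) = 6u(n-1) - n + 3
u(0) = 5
First-order linear with linear forcing.
Homogeneous solution: u_h(n) = A·(6)^n.
Try particular u_p(n) = pn + q. Substituting:
  pn + q = 6(p(n-1) + q) - n + 3.
Matching the n-coefficient: p = 6p - 1 ⇒ p = \frac{1}{5}.
Matching constants: q = -6p + 6q + 3 ⇒ q = - \frac{9}{25}.
General: u(n) = A·(6)^n + \frac{n}{5} - \frac{9}{25}.
Apply u(0) = 5: A - \frac{9}{25} = 5 ⇒ A = \frac{134}{25}.
So u(n) = \frac{134 \cdot 6^{n}}{25} + \frac{n}{5} - \frac{9}{25}.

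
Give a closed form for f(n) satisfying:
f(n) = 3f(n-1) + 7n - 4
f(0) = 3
First-order linear with linear forcing.
Homogeneous solution: f_h(n) = A·(3)^n.
Try particular f_p(n) = pn + q. Substituting:
  pn + q = 3(p(n-1) + q) + 7n - 4.
Matching the n-coefficient: p = 3p + 7 ⇒ p = - \frac{7}{2}.
Matching constants: q = -3p + 3q - 4 ⇒ q = - \frac{13}{4}.
General: f(n) = A·(3)^n - \frac{7 n}{2} - \frac{13}{4}.
Apply f(0) = 3: A - \frac{13}{4} = 3 ⇒ A = \frac{25}{4}.
So f(n) = \frac{25 \cdot 3^{n}}{4} - \frac{7 n}{2} - \frac{13}{4}.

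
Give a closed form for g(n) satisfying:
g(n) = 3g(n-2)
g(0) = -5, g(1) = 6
Characteristic equation: x² - 3 = 0.
Discriminant Δ = (0)² + 4·(3) = 12.
Roots r₁,₂ = (0 ± √12)/2, so r₁ = \sqrt{3}, r₂ = - \sqrt{3}.
General solution: g(n) = A·r₁^n + B·r₂^n.
From the initial conditions, A + B = -5 and r₁A + r₂B = 6.
Since r₁ - r₂ = √12: A = (6 - (-5)r₂)/√12 = - \frac{5}{2} + \sqrt{3}, and B = -5 - A = - \frac{5}{2} - \sqrt{3}.
So g(n) = \left(- \frac{5}{2} + \sqrt{3}\right)\left(\sqrt{3}\right)^n + \left(- \frac{5}{2} - \sqrt{3}\right)\left(- \sqrt{3}\right)^n.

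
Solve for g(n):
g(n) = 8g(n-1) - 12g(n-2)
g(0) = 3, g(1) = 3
Characteristic equation: x² - 8x + 12 = 0, which factors as (x - (2))(x - (6)) = 0.
Roots r₁ = 2, r₂ = 6 (distinct).
General solution: g(n) = A·(2)^n + B·(6)^n.
From g(0) = 3: A + B = 3.
From g(1) = 3: 2A + 6B = 3.
Solving: A = \frac{15}{4}, B = - \frac{3}{4}.
So g(n) = \frac{15 \cdot 2^{n}}{4} - \frac{3 \cdot 6^{n}}{4}.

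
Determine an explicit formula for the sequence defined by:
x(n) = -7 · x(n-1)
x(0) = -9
Pure geometric recurrence with ratio -7.
By induction x(n) = x(0) · (-7)^n = - 9 \left(-7\right)^{n}.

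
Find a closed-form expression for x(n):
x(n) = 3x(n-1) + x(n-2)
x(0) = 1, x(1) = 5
Characteristic equation: x² - 3x - 1 = 0.
Discriminant Δ = (3)² + 4·(1) = 13.
Roots r₁,₂ = (3 ± √13)/2, so r₁ = \frac{3}{2} + \frac{\sqrt{13}}{2}, r₂ = \frac{3}{2} - \frac{\sqrt{13}}{2}.
General solution: x(n) = A·r₁^n + B·r₂^n.
From the initial conditions, A + B = 1 and r₁A + r₂B = 5.
Since r₁ - r₂ = √13: A = (5 - (1)r₂)/√13 = \frac{1}{2} + \frac{7 \sqrt{13}}{26}, and B = 1 - A = \frac{1}{2} - \frac{7 \sqrt{13}}{26}.
So x(n) = \left(\frac{1}{2} + \frac{7 \sqrt{13}}{26}\right)\left(\frac{3}{2} + \frac{\sqrt{13}}{2}\right)^n + \left(\frac{1}{2} - \frac{7 \sqrt{13}}{26}\right)\left(\frac{3}{2} - \frac{\sqrt{13}}{2}\right)^n.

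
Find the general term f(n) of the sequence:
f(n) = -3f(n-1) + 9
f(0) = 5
First-order linear non-homogeneous.
Homogeneous solution: f_h(n) = A·(-3)^n.
Try constant particular solution f_p = K: K = -3K + 9 ⇒ K = \frac{9}{4}.
General: f(n) = A·(-3)^n + \frac{9}{4}.
Apply f(0) = 5: A + \frac{9}{4} = 5 ⇒ A = \frac{11}{4}.
So f(n) = \frac{11 \left(-3\right)^{n}}{4} + \frac{9}{4}.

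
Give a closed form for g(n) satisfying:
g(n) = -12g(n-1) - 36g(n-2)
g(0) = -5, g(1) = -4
Characteristic equation: x² + 12x + 36 = 0, which is (x - (-6))².
Repeated root r = -6.
General solution: g(n) = (A + Bn)·(-6)^n.
From g(0) = -5: A = -5.
From g(1) = -4: (A + B)·(-6) = -4 ⇒ B = \frac{17}{3}.
So g(n) = \left(\frac{17 n}{3} - 5\right) \cdot (-6)^n.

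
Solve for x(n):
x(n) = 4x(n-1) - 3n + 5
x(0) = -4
First-order linear with linear forcing.
Homogeneous solution: x_h(n) = A·(4)^n.
Try particular x_p(n) = pn + q. Substituting:
  pn + q = 4(p(n-1) + q) - 3n + 5.
Matching the n-coefficient: p = 4p - 3 ⇒ p = 1.
Matching constants: q = -4p + 4q + 5 ⇒ q = - \frac{1}{3}.
General: x(n) = A·(4)^n + n - \frac{1}{3}.
Apply x(0) = -4: A - \frac{1}{3} = -4 ⇒ A = - \frac{11}{3}.
So x(n) = - \frac{11 \cdot 4^{n}}{3} + n - \frac{1}{3}.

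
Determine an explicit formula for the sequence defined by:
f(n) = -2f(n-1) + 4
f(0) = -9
First-order linear non-homogeneous.
Homogeneous solution: f_h(n) = A·(-2)^n.
Try constant particular solution f_p = K: K = -2K + 4 ⇒ K = \frac{4}{3}.
General: f(n) = A·(-2)^n + \frac{4}{3}.
Apply f(0) = -9: A + \frac{4}{3} = -9 ⇒ A = - \frac{31}{3}.
So f(n) = \frac{4}{3} - \frac{31 \left(-2\right)^{n}}{3}.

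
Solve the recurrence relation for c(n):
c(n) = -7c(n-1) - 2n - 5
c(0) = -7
First-order linear with linear forcing.
Homogeneous solution: c_h(n) = A·(-7)^n.
Try particular c_p(n) = pn + q. Substituting:
  pn + q = -7(p(n-1) + q) - 2n - 5.
Matching the n-coefficient: p = -7p - 2 ⇒ p = - \frac{1}{4}.
Matching constants: q = 7p - 7q - 5 ⇒ q = - \frac{27}{32}.
General: c(n) = A·(-7)^n - \frac{n}{4} - \frac{27}{32}.
Apply c(0) = -7: A - \frac{27}{32} = -7 ⇒ A = - \frac{197}{32}.
So c(n) = - \frac{197 \left(-7\right)^{n}}{32} - \frac{n}{4} - \frac{27}{32}.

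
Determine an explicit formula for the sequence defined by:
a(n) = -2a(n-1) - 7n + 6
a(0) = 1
First-order linear with linear forcing.
Homogeneous solution: a_h(n) = A·(-2)^n.
Try particular a_p(n) = pn + q. Substituting:
  pn + q = -2(p(n-1) + q) - 7n + 6.
Matching the n-coefficient: p = -2p - 7 ⇒ p = - \frac{7}{3}.
Matching constants: q = 2p - 2q + 6 ⇒ q = \frac{4}{9}.
General: a(n) = A·(-2)^n - \frac{7 n}{3} + \frac{4}{9}.
Apply a(0) = 1: A + \frac{4}{9} = 1 ⇒ A = \frac{5}{9}.
So a(n) = \frac{5 \left(-2\right)^{n}}{9} - \frac{7 n}{3} + \frac{4}{9}.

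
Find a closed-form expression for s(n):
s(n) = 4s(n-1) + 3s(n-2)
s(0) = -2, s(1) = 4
Characteristic equation: x² - 4x - 3 = 0.
Discriminant Δ = (4)² + 4·(3) = 28.
Roots r₁,₂ = (4 ± √28)/2, so r₁ = 2 + \sqrt{7}, r₂ = 2 - \sqrt{7}.
General solution: s(n) = A·r₁^n + B·r₂^n.
From the initial conditions, A + B = -2 and r₁A + r₂B = 4.
Since r₁ - r₂ = √28: A = (4 - (-2)r₂)/√28 = -1 + \frac{4 \sqrt{7}}{7}, and B = -2 - A = - \frac{4 \sqrt{7}}{7} - 1.
So s(n) = \left(-1 + \frac{4 \sqrt{7}}{7}\right)\left(2 + \sqrt{7}\right)^n + \left(- \frac{4 \sqrt{7}}{7} - 1\right)\left(2 - \sqrt{7}\right)^n.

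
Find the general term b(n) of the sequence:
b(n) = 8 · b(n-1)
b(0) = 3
Pure geometric recurrence with ratio 8.
By induction b(n) = b(0) · (8)^n = 3 \cdot 8^{n}.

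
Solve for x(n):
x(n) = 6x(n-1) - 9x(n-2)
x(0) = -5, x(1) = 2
Characteristic equation: x² - 6x + 9 = 0, which is (x - (3))².
Repeated root r = 3.
General solution: x(n) = (A + Bn)·(3)^n.
From x(0) = -5: A = -5.
From x(1) = 2: (A + B)·(3) = 2 ⇒ B = \frac{17}{3}.
So x(n) = \left(\frac{17 n}{3} - 5\right) \cdot (3)^n.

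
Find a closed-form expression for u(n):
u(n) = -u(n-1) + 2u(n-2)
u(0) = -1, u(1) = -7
Characteristic equation: x² + x - 2 = 0, which factors as (x - (1))(x - (-2)) = 0.
Roots r₁ = 1, r₂ = -2 (distinct).
General solution: u(n) = A·(1)^n + B·(-2)^n.
From u(0) = -1: A + B = -1.
From u(1) = -7: A - 2B = -7.
Solving: A = -3, B = 2.
So u(n) = 2 \left(-2\right)^{n} - 3.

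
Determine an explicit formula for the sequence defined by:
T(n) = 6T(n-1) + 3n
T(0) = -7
First-order linear with linear forcing.
Homogeneous solution: T_h(n) = A·(6)^n.
Try particular T_p(n) = pn + q. Substituting:
  pn + q = 6(p(n-1) + q) + 3n.
Matching the n-coefficient: p = 6p + 3 ⇒ p = - \frac{3}{5}.
Matching constants: q = -6p + 6q ⇒ q = - \frac{18}{25}.
General: T(n) = A·(6)^n - \frac{3 n}{5} - \frac{18}{25}.
Apply T(0) = -7: A - \frac{18}{25} = -7 ⇒ A = - \frac{157}{25}.
So T(n) = - \frac{157 \cdot 6^{n}}{25} - \frac{3 n}{5} - \frac{18}{25}.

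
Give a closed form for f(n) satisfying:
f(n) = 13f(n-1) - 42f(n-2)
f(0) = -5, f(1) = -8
Characteristic equation: x² - 13x + 42 = 0, which factors as (x - (6))(x - (7)) = 0.
Roots r₁ = 6, r₂ = 7 (distinct).
General solution: f(n) = A·(6)^n + B·(7)^n.
From f(0) = -5: A + B = -5.
From f(1) = -8: 6A + 7B = -8.
Solving: A = -27, B = 22.
So f(n) = - 27 \cdot 6^{n} + 22 \cdot 7^{n}.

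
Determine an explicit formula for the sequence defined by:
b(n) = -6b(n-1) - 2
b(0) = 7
First-order linear non-homogeneous.
Homogeneous solution: b_h(n) = A·(-6)^n.
Try constant particular solution b_p = K: K = -6K - 2 ⇒ K = - \frac{2}{7}.
General: b(n) = A·(-6)^n - \frac{2}{7}.
Apply b(0) = 7: A - \frac{2}{7} = 7 ⇒ A = \frac{51}{7}.
So b(n) = \frac{51 \left(-6\right)^{n}}{7} - \frac{2}{7}.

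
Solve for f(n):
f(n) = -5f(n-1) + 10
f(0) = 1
First-order linear non-homogeneous.
Homogeneous solution: f_h(n) = A·(-5)^n.
Try constant particular solution f_p = K: K = -5K + 10 ⇒ K = \frac{5}{3}.
General: f(n) = A·(-5)^n + \frac{5}{3}.
Apply f(0) = 1: A + \frac{5}{3} = 1 ⇒ A = - \frac{2}{3}.
So f(n) = \frac{5}{3} - \frac{2 \left(-5\right)^{n}}{3}.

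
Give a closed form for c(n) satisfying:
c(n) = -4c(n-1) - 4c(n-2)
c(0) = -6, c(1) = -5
Characteristic equation: x² + 4x + 4 = 0, which is (x - (-2))².
Repeated root r = -2.
General solution: c(n) = (A + Bn)·(-2)^n.
From c(0) = -6: A = -6.
From c(1) = -5: (A + B)·(-2) = -5 ⇒ B = \frac{17}{2}.
So c(n) = \left(\frac{17 n}{2} - 6\right) \cdot (-2)^n.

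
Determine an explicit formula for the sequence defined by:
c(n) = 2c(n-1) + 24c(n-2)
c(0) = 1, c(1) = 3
Characteristic equation: x² - 2x - 24 = 0, which factors as (x - (6))(x - (-4)) = 0.
Roots r₁ = 6, r₂ = -4 (distinct).
General solution: c(n) = A·(6)^n + B·(-4)^n.
From c(0) = 1: A + B = 1.
From c(1) = 3: 6A - 4B = 3.
Solving: A = \frac{7}{10}, B = \frac{3}{10}.
So c(n) = \frac{3 \left(-4\right)^{n}}{10} + \frac{7 \cdot 6^{n}}{10}.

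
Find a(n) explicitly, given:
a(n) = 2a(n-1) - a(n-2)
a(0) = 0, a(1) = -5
Characteristic equation: x² - 2x + 1 = 0, which is (x - (1))².
Repeated root r = 1.
General solution: a(n) = (A + Bn)·(1)^n.
From a(0) = 0: A = 0.
From a(1) = -5: (A + B)·(1) = -5 ⇒ B = -5.
So a(n) = \left(- 5 n\right) \cdot (1)^n.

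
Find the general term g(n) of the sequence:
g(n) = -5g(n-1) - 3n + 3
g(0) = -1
First-order linear with linear forcing.
Homogeneous solution: g_h(n) = A·(-5)^n.
Try particular g_p(n) = pn + q. Substituting:
  pn + q = -5(p(n-1) + q) - 3n + 3.
Matching the n-coefficient: p = -5p - 3 ⇒ p = - \frac{1}{2}.
Matching constants: q = 5p - 5q + 3 ⇒ q = \frac{1}{12}.
General: g(n) = A·(-5)^n - \frac{n}{2} + \frac{1}{12}.
Apply g(0) = -1: A + \frac{1}{12} = -1 ⇒ A = - \frac{13}{12}.
So g(n) = - \frac{13 \left(-5\right)^{n}}{12} - \frac{n}{2} + \frac{1}{12}.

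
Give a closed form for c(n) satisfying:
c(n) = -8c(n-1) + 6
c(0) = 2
First-order linear non-homogeneous.
Homogeneous solution: c_h(n) = A·(-8)^n.
Try constant particular solution c_p = K: K = -8K + 6 ⇒ K = \frac{2}{3}.
General: c(n) = A·(-8)^n + \frac{2}{3}.
Apply c(0) = 2: A + \frac{2}{3} = 2 ⇒ A = \frac{4}{3}.
So c(n) = \frac{4 \left(-8\right)^{n}}{3} + \frac{2}{3}.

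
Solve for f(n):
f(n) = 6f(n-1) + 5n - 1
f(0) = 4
First-order linear with linear forcing.
Homogeneous solution: f_h(n) = A·(6)^n.
Try particular f_p(n) = pn + q. Substituting:
  pn + q = 6(p(n-1) + q) + 5n - 1.
Matching the n-coefficient: p = 6p + 5 ⇒ p = -1.
Matching constants: q = -6p + 6q - 1 ⇒ q = -1.
General: f(n) = A·(6)^n - n - 1.
Apply f(0) = 4: A - 1 = 4 ⇒ A = 5.
So f(n) = 5 \cdot 6^{n} - n - 1.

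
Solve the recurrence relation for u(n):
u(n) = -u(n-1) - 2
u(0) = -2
First-order linear non-homogeneous.
Homogeneous solution: u_h(n) = A·(-1)^n.
Try constant particular solution u_p = K: K = -K - 2 ⇒ K = -1.
General: u(n) = A·(-1)^n - 1.
Apply u(0) = -2: A - 1 = -2 ⇒ A = -1.
So u(n) = - \left(-1\right)^{n} - 1.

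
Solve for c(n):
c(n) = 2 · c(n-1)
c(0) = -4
Pure geometric recurrence with ratio 2.
By induction c(n) = c(0) · (2)^n = - 4 \cdot 2^{n}.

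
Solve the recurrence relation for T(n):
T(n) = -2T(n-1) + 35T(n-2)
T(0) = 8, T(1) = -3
Characteristic equation: x² + 2x - 35 = 0, which factors as (x - (5))(x - (-7)) = 0.
Roots r₁ = 5, r₂ = -7 (distinct).
General solution: T(n) = A·(5)^n + B·(-7)^n.
From T(0) = 8: A + B = 8.
From T(1) = -3: 5A - 7B = -3.
Solving: A = \frac{53}{12}, B = \frac{43}{12}.
So T(n) = \frac{43 \left(-7\right)^{n}}{12} + \frac{53 \cdot 5^{n}}{12}.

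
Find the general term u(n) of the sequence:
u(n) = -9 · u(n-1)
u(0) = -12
Pure geometric recurrence with ratio -9.
By induction u(n) = u(0) · (-9)^n = - 12 \left(-9\right)^{n}.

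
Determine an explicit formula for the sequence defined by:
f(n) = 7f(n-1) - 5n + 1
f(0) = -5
First-order linear with linear forcing.
Homogeneous solution: f_h(n) = A·(7)^n.
Try particular f_p(n) = pn + q. Substituting:
  pn + q = 7(p(n-1) + q) - 5n + 1.
Matching the n-coefficient: p = 7p - 5 ⇒ p = \frac{5}{6}.
Matching constants: q = -7p + 7q + 1 ⇒ q = \frac{29}{36}.
General: f(n) = A·(7)^n + \frac{5 n}{6} + \frac{29}{36}.
Apply f(0) = -5: A + \frac{29}{36} = -5 ⇒ A = - \frac{209}{36}.
So f(n) = - \frac{209 \cdot 7^{n}}{36} + \frac{5 n}{6} + \frac{29}{36}.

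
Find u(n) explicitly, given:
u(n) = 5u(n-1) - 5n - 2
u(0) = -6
First-order linear with linear forcing.
Homogeneous solution: u_h(n) = A·(5)^n.
Try particular u_p(n) = pn + q. Substituting:
  pn + q = 5(p(n-1) + q) - 5n - 2.
Matching the n-coefficient: p = 5p - 5 ⇒ p = \frac{5}{4}.
Matching constants: q = -5p + 5q - 2 ⇒ q = \frac{33}{16}.
General: u(n) = A·(5)^n + \frac{5 n}{4} + \frac{33}{16}.
Apply u(0) = -6: A + \frac{33}{16} = -6 ⇒ A = - \frac{129}{16}.
So u(n) = - \frac{129 \cdot 5^{n}}{16} + \frac{5 n}{4} + \frac{33}{16}.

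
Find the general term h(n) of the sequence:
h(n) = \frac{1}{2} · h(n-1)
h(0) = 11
Pure geometric recurrence with ratio \frac{1}{2}.
By induction h(n) = h(0) · (\frac{1}{2})^n = 11 \cdot 2^{- n}.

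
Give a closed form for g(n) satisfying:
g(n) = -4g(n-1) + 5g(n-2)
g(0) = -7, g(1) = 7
Characteristic equation: x² + 4x - 5 = 0, which factors as (x - (1))(x - (-5)) = 0.
Roots r₁ = 1, r₂ = -5 (distinct).
General solution: g(n) = A·(1)^n + B·(-5)^n.
From g(0) = -7: A + B = -7.
From g(1) = 7: A - 5B = 7.
Solving: A = - \frac{14}{3}, B = - \frac{7}{3}.
So g(n) = - \frac{7 \left(-5\right)^{n}}{3} - \frac{14}{3}.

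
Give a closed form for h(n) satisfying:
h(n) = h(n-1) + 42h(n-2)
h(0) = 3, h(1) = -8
Characteristic equation: x² - x - 42 = 0, which factors as (x - (-6))(x - (7)) = 0.
Roots r₁ = -6, r₂ = 7 (distinct).
General solution: h(n) = A·(-6)^n + B·(7)^n.
From h(0) = 3: A + B = 3.
From h(1) = -8: -6A + 7B = -8.
Solving: A = \frac{29}{13}, B = \frac{10}{13}.
So h(n) = \frac{29 \left(-6\right)^{n}}{13} + \frac{10 \cdot 7^{n}}{13}.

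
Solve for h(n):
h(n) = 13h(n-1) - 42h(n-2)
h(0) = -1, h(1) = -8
Characteristic equation: x² - 13x + 42 = 0, which factors as (x - (7))(x - (6)) = 0.
Roots r₁ = 7, r₂ = 6 (distinct).
General solution: h(n) = A·(7)^n + B·(6)^n.
From h(0) = -1: A + B = -1.
From h(1) = -8: 7A + 6B = -8.
Solving: A = -2, B = 1.
So h(n) = 6^{n} - 2 \cdot 7^{n}.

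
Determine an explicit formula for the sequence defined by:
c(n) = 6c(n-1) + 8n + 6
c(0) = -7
First-order linear with linear forcing.
Homogeneous solution: c_h(n) = A·(6)^n.
Try particular c_p(n) = pn + q. Substituting:
  pn + q = 6(p(n-1) + q) + 8n + 6.
Matching the n-coefficient: p = 6p + 8 ⇒ p = - \frac{8}{5}.
Matching constants: q = -6p + 6q + 6 ⇒ q = - \frac{78}{25}.
General: c(n) = A·(6)^n - \frac{8 n}{5} - \frac{78}{25}.
Apply c(0) = -7: A - \frac{78}{25} = -7 ⇒ A = - \frac{97}{25}.
So c(n) = - \frac{97 \cdot 6^{n}}{25} - \frac{8 n}{5} - \frac{78}{25}.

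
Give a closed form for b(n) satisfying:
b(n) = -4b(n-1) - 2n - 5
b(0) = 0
First-order linear with linear forcing.
Homogeneous solution: b_h(n) = A·(-4)^n.
Try particular b_p(n) = pn + q. Substituting:
  pn + q = -4(p(n-1) + q) - 2n - 5.
Matching the n-coefficient: p = -4p - 2 ⇒ p = - \frac{2}{5}.
Matching constants: q = 4p - 4q - 5 ⇒ q = - \frac{33}{25}.
General: b(n) = A·(-4)^n - \frac{2 n}{5} - \frac{33}{25}.
Apply b(0) = 0: A - \frac{33}{25} = 0 ⇒ A = \frac{33}{25}.
So b(n) = \frac{33 \left(-4\right)^{n}}{25} - \frac{2 n}{5} - \frac{33}{25}.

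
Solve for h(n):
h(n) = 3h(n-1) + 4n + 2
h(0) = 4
First-order linear with linear forcing.
Homogeneous solution: h_h(n) = A·(3)^n.
Try particular h_p(n) = pn + q. Substituting:
  pn + q = 3(p(n-1) + q) + 4n + 2.
Matching the n-coefficient: p = 3p + 4 ⇒ p = -2.
Matching constants: q = -3p + 3q + 2 ⇒ q = -4.
General: h(n) = A·(3)^n - 2 n - 4.
Apply h(0) = 4: A - 4 = 4 ⇒ A = 8.
So h(n) = 8 \cdot 3^{n} - 2 n - 4.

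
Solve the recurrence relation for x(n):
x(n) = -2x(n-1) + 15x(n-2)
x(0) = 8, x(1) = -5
Characteristic equation: x² + 2x - 15 = 0, which factors as (x - (3))(x - (-5)) = 0.
Roots r₁ = 3, r₂ = -5 (distinct).
General solution: x(n) = A·(3)^n + B·(-5)^n.
From x(0) = 8: A + B = 8.
From x(1) = -5: 3A - 5B = -5.
Solving: A = \frac{35}{8}, B = \frac{29}{8}.
So x(n) = \frac{29 \left(-5\right)^{n}}{8} + \frac{35 \cdot 3^{n}}{8}.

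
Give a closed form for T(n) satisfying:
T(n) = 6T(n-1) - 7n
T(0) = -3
First-order linear with linear forcing.
Homogeneous solution: T_h(n) = A·(6)^n.
Try particular T_p(n) = pn + q. Substituting:
  pn + q = 6(p(n-1) + q) - 7n.
Matching the n-coefficient: p = 6p - 7 ⇒ p = \frac{7}{5}.
Matching constants: q = -6p + 6q ⇒ q = \frac{42}{25}.
General: T(n) = A·(6)^n + \frac{7 n}{5} + \frac{42}{25}.
Apply T(0) = -3: A + \frac{42}{25} = -3 ⇒ A = - \frac{117}{25}.
So T(n) = - \frac{117 \cdot 6^{n}}{25} + \frac{7 n}{5} + \frac{42}{25}.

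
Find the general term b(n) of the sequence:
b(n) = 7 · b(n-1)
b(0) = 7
Pure geometric recurrence with ratio 7.
By induction b(n) = b(0) · (7)^n = 7 \cdot 7^{n}.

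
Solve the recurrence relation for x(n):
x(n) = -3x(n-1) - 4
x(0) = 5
First-order linear non-homogeneous.
Homogeneous solution: x_h(n) = A·(-3)^n.
Try constant particular solution x_p = K: K = -3K - 4 ⇒ K = -1.
General: x(n) = A·(-3)^n - 1.
Apply x(0) = 5: A - 1 = 5 ⇒ A = 6.
So x(n) = 6 \left(-3\right)^{n} - 1.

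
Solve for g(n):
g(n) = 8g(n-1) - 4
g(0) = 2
First-order linear non-homogeneous.
Homogeneous solution: g_h(n) = A·(8)^n.
Try constant particular solution g_p = K: K = 8K - 4 ⇒ K = \frac{4}{7}.
General: g(n) = A·(8)^n + \frac{4}{7}.
Apply g(0) = 2: A + \frac{4}{7} = 2 ⇒ A = \frac{10}{7}.
So g(n) = \frac{10 \cdot 8^{n}}{7} + \frac{4}{7}.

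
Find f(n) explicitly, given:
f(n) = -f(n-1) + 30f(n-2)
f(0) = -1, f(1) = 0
Characteristic equation: x² + x - 30 = 0, which factors as (x - (5))(x - (-6)) = 0.
Roots r₁ = 5, r₂ = -6 (distinct).
General solution: f(n) = A·(5)^n + B·(-6)^n.
From f(0) = -1: A + B = -1.
From f(1) = 0: 5A - 6B = 0.
Solving: A = - \frac{6}{11}, B = - \frac{5}{11}.
So f(n) = - \frac{5 \left(-6\right)^{n}}{11} - \frac{6 \cdot 5^{n}}{11}.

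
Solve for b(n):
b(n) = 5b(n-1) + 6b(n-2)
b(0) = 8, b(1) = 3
Characteristic equation: x² - 5x - 6 = 0, which factors as (x - (-1))(x - (6)) = 0.
Roots r₁ = -1, r₂ = 6 (distinct).
General solution: b(n) = A·(-1)^n + B·(6)^n.
From b(0) = 8: A + B = 8.
From b(1) = 3: -A + 6B = 3.
Solving: A = \frac{45}{7}, B = \frac{11}{7}.
So b(n) = \frac{45 \left(-1\right)^{n}}{7} + \frac{11 \cdot 6^{n}}{7}.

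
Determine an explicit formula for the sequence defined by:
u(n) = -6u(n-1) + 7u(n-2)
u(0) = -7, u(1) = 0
Characteristic equation: x² + 6x - 7 = 0, which factors as (x - (1))(x - (-7)) = 0.
Roots r₁ = 1, r₂ = -7 (distinct).
General solution: u(n) = A·(1)^n + B·(-7)^n.
From u(0) = -7: A + B = -7.
From u(1) = 0: A - 7B = 0.
Solving: A = - \frac{49}{8}, B = - \frac{7}{8}.
So u(n) = - \frac{7 \left(-7\right)^{n}}{8} - \frac{49}{8}.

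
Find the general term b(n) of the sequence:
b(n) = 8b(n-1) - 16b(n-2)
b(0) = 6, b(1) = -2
Characteristic equation: x² - 8x + 16 = 0, which is (x - (4))².
Repeated root r = 4.
General solution: b(n) = (A + Bn)·(4)^n.
From b(0) = 6: A = 6.
From b(1) = -2: (A + B)·(4) = -2 ⇒ B = - \frac{13}{2}.
So b(n) = \left(6 - \frac{13 n}{2}\right) \cdot (4)^n.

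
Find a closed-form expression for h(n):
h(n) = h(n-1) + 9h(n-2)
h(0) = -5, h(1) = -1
Characteristic equation: x² - x - 9 = 0.
Discriminant Δ = (1)² + 4·(9) = 37.
Roots r₁,₂ = (1 ± √37)/2, so r₁ = \frac{1}{2} + \frac{\sqrt{37}}{2}, r₂ = \frac{1}{2} - \frac{\sqrt{37}}{2}.
General solution: h(n) = A·r₁^n + B·r₂^n.
From the initial conditions, A + B = -5 and r₁A + r₂B = -1.
Since r₁ - r₂ = √37: A = (-1 - (-5)r₂)/√37 = - \frac{5}{2} + \frac{3 \sqrt{37}}{74}, and B = -5 - A = - \frac{5}{2} - \frac{3 \sqrt{37}}{74}.
So h(n) = \left(- \frac{5}{2} + \frac{3 \sqrt{37}}{74}\right)\left(\frac{1}{2} + \frac{\sqrt{37}}{2}\right)^n + \left(- \frac{5}{2} - \frac{3 \sqrt{37}}{74}\right)\left(\frac{1}{2} - \frac{\sqrt{37}}{2}\right)^n.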